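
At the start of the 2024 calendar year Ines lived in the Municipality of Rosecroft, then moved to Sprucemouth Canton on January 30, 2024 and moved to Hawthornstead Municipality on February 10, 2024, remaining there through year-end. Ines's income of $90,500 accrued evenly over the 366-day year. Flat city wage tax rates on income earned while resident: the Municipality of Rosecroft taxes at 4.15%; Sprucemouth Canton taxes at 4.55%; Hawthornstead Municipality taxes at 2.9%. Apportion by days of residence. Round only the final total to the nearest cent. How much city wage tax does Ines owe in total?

$2,759.01

The Municipality of Rosecroft, January 1 – January 29, 2024: 29 days → $90,500 × 4.15% × 29/366 = $297.5867
Sprucemouth Canton, January 30 – February 9, 2024: 11 days → $90,500 × 4.55% × 11/366 = $123.7575
Hawthornstead Municipality, February 10 – December 31, 2024: 326 days → $90,500 × 2.9% × 326/366 = $2,337.6694
Total = $2,759.0137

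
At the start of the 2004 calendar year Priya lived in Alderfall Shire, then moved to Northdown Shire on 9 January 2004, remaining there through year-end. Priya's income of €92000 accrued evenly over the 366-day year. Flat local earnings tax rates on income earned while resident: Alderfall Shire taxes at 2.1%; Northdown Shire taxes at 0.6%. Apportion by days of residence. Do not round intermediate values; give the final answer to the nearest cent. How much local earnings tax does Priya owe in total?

€582.16

Alderfall Shire, 1 January – 8 January 2004: 8 days → €92000 × 2.1% × 8/366 = €42.2295
Northdown Shire, 9 January – 31 December 2004: 358 days → €92000 × 0.6% × 358/366 = €539.9344
Total = €582.1639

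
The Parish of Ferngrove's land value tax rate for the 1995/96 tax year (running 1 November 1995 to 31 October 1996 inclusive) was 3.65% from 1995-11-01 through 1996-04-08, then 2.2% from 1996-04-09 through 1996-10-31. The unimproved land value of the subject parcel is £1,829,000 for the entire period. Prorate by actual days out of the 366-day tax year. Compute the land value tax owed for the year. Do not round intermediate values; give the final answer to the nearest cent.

£51,831.66

1995-11-01 to 1996-04-08: 160 days at 3.65% → £1,829,000 × 3.65% × 160/366 = £29,184.0437
1996-04-09 to 1996-10-31: 206 days at 2.2% → £1,829,000 × 2.2% × 206/366 = £22,647.6175
Total = £51,831.6612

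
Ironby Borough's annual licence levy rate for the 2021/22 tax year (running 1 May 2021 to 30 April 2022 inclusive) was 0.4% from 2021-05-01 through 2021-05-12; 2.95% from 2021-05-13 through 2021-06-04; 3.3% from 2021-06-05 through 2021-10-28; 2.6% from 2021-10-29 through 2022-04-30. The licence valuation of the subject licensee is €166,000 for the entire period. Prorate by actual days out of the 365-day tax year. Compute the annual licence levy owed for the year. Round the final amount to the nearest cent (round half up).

€4,697.35

2021-05-01 to 2021-05-12: 12 days at 0.4% → €166,000 × 0.4% × 12/365 = €21.8301
2021-05-13 to 2021-06-04: 23 days at 2.95% → €166,000 × 2.95% × 23/365 = €308.5781
2021-06-05 to 2021-10-28: 146 days at 3.3% → €166,000 × 3.3% × 146/365 = €2,191.2000
2021-10-29 to 2022-04-30: 184 days at 2.6% → €166,000 × 2.6% × 184/365 = €2,175.7370
Total = €4,697.3452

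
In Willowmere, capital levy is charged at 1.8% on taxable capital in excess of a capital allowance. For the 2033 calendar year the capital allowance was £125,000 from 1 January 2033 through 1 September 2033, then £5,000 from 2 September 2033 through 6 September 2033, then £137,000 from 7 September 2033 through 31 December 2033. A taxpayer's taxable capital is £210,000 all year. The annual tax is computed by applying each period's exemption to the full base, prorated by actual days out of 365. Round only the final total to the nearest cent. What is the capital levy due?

£1,490.94

1 January – 1 September 2033: 244 days, exemption £125,000 → (£210,000 − £125,000) × 1.8% × 244/365 = £1,022.7945
2 September – 6 September 2033: 5 days, exemption £5,000 → (£210,000 − £5,000) × 1.8% × 5/365 = £50.5479
7 September – 31 December 2033: 116 days, exemption £137,000 → (£210,000 − £137,000) × 1.8% × 116/365 = £417.6000
Total = £1,490.9425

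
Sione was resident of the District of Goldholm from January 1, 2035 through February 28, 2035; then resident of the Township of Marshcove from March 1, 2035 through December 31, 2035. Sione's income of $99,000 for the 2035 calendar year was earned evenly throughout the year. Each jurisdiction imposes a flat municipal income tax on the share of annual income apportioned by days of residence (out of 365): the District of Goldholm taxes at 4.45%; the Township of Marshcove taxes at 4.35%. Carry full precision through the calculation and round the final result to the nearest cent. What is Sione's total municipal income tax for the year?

$4,322.50

The District of Goldholm, January 1 – February 28, 2035: 59 days → $99,000 × 4.45% × 59/365 = $712.1219
The Township of Marshcove, March 1 – December 31, 2035: 306 days → $99,000 × 4.35% × 306/365 = $3,610.3808
Total = $4,322.5027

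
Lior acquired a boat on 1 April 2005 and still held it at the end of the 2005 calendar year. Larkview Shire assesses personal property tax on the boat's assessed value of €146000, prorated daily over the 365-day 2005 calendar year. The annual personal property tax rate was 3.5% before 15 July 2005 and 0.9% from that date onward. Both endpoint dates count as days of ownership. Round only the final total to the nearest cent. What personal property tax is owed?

1 April – 14 July 2005: 105 days at 3.5% → €146000 × 3.5% × 105/365 = €1470.0000
15 July – 31 December 2005: 170 days at 0.9% → €146000 × 0.9% × 170/365 = €612.0000
Total = €2082.0000

€2082.00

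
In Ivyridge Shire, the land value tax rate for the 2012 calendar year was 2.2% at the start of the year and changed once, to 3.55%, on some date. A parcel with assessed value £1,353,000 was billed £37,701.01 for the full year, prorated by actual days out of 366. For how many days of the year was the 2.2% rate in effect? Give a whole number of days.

Let d = days at the first rate; then 366 − d days at the second rate.
£1,353,000 × [2.2%·d + 3.55%·(366−d)] / 366 = £37,701.01
Solving gives d = 207, so the new rate took effect on July 26, 2012.

207 days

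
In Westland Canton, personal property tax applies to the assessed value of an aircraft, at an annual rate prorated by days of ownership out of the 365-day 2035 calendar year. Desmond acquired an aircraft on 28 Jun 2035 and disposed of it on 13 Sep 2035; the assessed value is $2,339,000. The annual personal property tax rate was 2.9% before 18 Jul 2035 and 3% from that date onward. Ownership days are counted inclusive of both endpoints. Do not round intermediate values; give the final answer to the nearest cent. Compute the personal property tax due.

$14,867.07

28 Jun – 17 Jul 2035: 20 days at 2.9% → $2,339,000 × 2.9% × 20/365 = $3,716.7671
18 Jul – 13 Sep 2035: 58 days at 3% → $2,339,000 × 3% × 58/365 = $11,150.3014
Total = $14,867.0685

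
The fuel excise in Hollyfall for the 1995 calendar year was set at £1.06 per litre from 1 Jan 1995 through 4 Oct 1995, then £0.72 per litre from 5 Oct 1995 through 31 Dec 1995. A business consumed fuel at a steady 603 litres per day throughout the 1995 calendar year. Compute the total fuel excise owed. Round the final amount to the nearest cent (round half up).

£215,258.94

1 Jan – 4 Oct 1995: 277 days × 603 litres/day = 167,031 litres at £1.06/litre → £177,052.86
5 Oct – 31 Dec 1995: 88 days × 603 litres/day = 53,064 litres at £0.72/litre → £38,206.08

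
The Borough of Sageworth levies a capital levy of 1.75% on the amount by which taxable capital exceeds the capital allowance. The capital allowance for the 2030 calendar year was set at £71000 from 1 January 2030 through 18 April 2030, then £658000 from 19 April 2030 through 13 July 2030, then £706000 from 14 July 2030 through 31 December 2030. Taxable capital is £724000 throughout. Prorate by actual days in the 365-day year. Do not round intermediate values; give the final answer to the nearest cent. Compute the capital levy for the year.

£3801.00

1 January – 18 April 2030: 108 days, exemption £71000 → (£724000 − £71000) × 1.75% × 108/365 = £3381.2877
19 April – 13 July 2030: 86 days, exemption £658000 → (£724000 − £658000) × 1.75% × 86/365 = £272.1370
14 July – 31 December 2030: 171 days, exemption £706000 → (£724000 − £706000) × 1.75% × 171/365 = £147.5753
Total = £3801.0000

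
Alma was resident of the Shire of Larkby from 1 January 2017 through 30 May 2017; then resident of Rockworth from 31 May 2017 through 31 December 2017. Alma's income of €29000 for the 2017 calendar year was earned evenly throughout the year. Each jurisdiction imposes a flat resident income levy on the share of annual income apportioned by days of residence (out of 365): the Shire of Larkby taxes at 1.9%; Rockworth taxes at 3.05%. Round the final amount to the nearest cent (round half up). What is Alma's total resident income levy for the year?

The Shire of Larkby, 1 January – 30 May 2017: 150 days → €29000 × 1.9% × 150/365 = €226.4384
Rockworth, 31 May – 31 December 2017: 215 days → €29000 × 3.05% × 215/365 = €521.0068
Total = €747.4452

€747.45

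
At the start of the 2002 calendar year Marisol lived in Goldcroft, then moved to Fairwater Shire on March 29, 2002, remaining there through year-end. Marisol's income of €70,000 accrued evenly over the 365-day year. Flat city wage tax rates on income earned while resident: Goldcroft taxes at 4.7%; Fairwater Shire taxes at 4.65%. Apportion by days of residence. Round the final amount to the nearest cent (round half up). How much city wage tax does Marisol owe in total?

Goldcroft, January 1 – March 28, 2002: 87 days → €70,000 × 4.7% × 87/365 = €784.1918
Fairwater Shire, March 29 – December 31, 2002: 278 days → €70,000 × 4.65% × 278/365 = €2,479.1507
Total = €3,263.3425

€3,263.34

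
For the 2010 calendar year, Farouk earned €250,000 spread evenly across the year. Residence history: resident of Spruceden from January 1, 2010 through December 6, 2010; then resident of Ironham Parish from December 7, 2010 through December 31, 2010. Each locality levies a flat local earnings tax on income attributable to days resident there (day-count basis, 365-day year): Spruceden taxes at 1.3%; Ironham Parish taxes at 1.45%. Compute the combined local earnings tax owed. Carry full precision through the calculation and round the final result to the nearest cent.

€3,275.68

Spruceden, January 1 – December 6, 2010: 340 days → €250,000 × 1.3% × 340/365 = €3,027.3973
Ironham Parish, December 7 – December 31, 2010: 25 days → €250,000 × 1.45% × 25/365 = €248.2877
Total = €3,275.6849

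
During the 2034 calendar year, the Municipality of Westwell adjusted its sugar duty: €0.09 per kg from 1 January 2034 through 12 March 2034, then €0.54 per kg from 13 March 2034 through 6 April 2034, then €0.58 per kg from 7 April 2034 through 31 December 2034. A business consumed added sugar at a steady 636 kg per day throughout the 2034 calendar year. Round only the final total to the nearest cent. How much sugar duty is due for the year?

1 January – 12 March 2034: 71 days × 636 kg/day = 45,156 kg at €0.09/kg → €4064.04
13 March – 6 April 2034: 25 days × 636 kg/day = 15,900 kg at €0.54/kg → €8586.00
7 April – 31 December 2034: 269 days × 636 kg/day = 171,084 kg at €0.58/kg → €99228.72

€111878.76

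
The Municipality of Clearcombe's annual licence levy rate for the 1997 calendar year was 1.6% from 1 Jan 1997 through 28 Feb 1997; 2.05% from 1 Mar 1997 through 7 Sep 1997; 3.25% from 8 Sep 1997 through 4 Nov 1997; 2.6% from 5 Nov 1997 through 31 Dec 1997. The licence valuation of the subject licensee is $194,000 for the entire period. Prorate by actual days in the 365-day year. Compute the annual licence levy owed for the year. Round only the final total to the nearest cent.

1 Jan – 28 Feb 1997: 59 days at 1.6% → $194,000 × 1.6% × 59/365 = $501.7425
1 Mar – 7 Sep 1997: 191 days at 2.05% → $194,000 × 2.05% × 191/365 = $2,081.1151
8 Sep – 4 Nov 1997: 58 days at 3.25% → $194,000 × 3.25% × 58/365 = $1,001.8904
5 Nov – 31 Dec 1997: 57 days at 2.6% → $194,000 × 2.6% × 57/365 = $787.6932
Total = $4,372.4411

$4,372.44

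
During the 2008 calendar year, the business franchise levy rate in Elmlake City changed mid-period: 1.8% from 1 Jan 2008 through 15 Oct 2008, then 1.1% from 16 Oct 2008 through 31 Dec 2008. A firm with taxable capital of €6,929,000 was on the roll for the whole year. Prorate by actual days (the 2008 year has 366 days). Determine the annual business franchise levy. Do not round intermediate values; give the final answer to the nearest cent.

€114,517.82

1 Jan – 15 Oct 2008: 289 days at 1.8% → €6,929,000 × 1.8% × 289/366 = €98,482.6721
16 Oct – 31 Dec 2008: 77 days at 1.1% → €6,929,000 × 1.1% × 77/366 = €16,035.1448
Total = €114,517.8169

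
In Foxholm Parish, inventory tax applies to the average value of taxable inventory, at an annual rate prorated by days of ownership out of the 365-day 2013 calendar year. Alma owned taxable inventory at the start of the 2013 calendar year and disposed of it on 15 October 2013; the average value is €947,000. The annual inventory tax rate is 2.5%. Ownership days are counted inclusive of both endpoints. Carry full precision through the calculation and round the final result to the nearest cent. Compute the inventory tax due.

€18,680.55

Days held (1 January – 15 October 2013): 288 out of 365
Tax = €947,000 × 2.5% × 288/365 = €18,680.5479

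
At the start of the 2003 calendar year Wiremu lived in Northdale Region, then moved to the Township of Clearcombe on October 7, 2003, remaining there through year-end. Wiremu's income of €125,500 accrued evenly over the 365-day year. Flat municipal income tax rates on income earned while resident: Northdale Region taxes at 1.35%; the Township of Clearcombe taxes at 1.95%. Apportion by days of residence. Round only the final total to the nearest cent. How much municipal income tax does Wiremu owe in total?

Northdale Region, January 1 – October 6, 2003: 279 days → €125,500 × 1.35% × 279/365 = €1,295.0568
The Township of Clearcombe, October 7 – December 31, 2003: 86 days → €125,500 × 1.95% × 86/365 = €576.6123
Total = €1,871.6692

€1,871.67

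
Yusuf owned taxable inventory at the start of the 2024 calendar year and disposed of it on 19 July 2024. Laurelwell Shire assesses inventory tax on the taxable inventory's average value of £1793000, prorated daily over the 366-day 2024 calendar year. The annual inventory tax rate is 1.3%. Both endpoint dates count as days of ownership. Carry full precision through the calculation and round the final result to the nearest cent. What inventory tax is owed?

Days held (1 January – 19 July 2024): 201 out of 366
Tax = £1793000 × 1.3% × 201/366 = £12800.8443

£12800.84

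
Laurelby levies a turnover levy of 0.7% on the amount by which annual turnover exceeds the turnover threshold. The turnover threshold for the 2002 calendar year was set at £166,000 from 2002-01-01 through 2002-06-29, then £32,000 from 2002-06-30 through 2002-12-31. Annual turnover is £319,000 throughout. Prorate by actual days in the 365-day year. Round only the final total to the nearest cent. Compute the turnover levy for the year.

2002-01-01 to 2002-06-29: 180 days, exemption £166,000 → (£319,000 − £166,000) × 0.7% × 180/365 = £528.1644
2002-06-30 to 2002-12-31: 185 days, exemption £32,000 → (£319,000 − £32,000) × 0.7% × 185/365 = £1,018.2603
Total = £1,546.4247

£1,546.42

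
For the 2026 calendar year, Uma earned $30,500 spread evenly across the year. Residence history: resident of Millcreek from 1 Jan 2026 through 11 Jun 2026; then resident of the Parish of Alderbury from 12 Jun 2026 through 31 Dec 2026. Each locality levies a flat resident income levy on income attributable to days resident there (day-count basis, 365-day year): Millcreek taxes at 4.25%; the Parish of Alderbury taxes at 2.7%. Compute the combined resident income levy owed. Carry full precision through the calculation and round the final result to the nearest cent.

Millcreek, 1 Jan – 11 Jun 2026: 162 days → $30,500 × 4.25% × 162/365 = $575.3219
The Parish of Alderbury, 12 Jun – 31 Dec 2026: 203 days → $30,500 × 2.7% × 203/365 = $458.0014
Total = $1,033.3233

$1,033.32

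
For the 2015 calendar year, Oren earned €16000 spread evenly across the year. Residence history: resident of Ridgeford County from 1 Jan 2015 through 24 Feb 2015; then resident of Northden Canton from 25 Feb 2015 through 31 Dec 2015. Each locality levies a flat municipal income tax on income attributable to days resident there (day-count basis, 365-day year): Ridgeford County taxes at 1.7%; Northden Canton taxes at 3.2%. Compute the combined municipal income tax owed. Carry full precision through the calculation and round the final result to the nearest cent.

Ridgeford County, 1 Jan – 24 Feb 2015: 55 days → €16000 × 1.7% × 55/365 = €40.9863
Northden Canton, 25 Feb – 31 Dec 2015: 310 days → €16000 × 3.2% × 310/365 = €434.8493
Total = €475.8356

€475.84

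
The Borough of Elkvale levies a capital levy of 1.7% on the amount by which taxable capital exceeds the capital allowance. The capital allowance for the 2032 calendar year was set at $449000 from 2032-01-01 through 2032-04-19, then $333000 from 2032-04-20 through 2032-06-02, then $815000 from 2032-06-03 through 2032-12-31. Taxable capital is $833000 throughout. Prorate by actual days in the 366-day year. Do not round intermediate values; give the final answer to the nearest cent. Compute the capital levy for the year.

$3161.07

2032-01-01 to 2032-04-19: 110 days, exemption $449000 → ($833000 − $449000) × 1.7% × 110/366 = $1961.9672
2032-04-20 to 2032-06-02: 44 days, exemption $333000 → ($833000 − $333000) × 1.7% × 44/366 = $1021.8579
2032-06-03 to 2032-12-31: 212 days, exemption $815000 → ($833000 − $815000) × 1.7% × 212/366 = $177.2459
Total = $3161.0710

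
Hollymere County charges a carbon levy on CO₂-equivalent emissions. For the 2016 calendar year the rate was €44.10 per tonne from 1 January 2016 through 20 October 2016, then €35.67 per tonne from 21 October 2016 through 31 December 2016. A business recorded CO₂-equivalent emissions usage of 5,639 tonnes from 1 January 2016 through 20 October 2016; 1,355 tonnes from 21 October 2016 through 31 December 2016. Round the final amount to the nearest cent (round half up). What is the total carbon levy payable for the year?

1 January – 20 October 2016: 5,639 tonnes at €44.10/tonne → €248,679.90
21 October – 31 December 2016: 1,355 tonnes at €35.67/tonne → €48,332.85

€297,012.75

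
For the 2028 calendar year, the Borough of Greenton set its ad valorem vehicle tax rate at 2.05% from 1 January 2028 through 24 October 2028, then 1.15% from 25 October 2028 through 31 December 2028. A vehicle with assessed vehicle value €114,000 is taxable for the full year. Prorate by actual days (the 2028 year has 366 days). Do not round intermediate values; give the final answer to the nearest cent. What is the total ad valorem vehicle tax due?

1 January – 24 October 2028: 298 days at 2.05% → €114,000 × 2.05% × 298/366 = €1,902.8033
25 October – 31 December 2028: 68 days at 1.15% → €114,000 × 1.15% × 68/366 = €243.5738
Total = €2,146.3770

€2,146.38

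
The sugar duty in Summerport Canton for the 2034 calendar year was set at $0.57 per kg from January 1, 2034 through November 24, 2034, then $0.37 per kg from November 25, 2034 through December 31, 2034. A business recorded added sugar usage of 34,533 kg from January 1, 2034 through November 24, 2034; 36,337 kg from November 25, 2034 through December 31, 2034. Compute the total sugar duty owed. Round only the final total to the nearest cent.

$33,128.50

January 1 – November 24, 2034: 34,533 kg at $0.57/kg → $19,683.81
November 25 – December 31, 2034: 36,337 kg at $0.37/kg → $13,444.69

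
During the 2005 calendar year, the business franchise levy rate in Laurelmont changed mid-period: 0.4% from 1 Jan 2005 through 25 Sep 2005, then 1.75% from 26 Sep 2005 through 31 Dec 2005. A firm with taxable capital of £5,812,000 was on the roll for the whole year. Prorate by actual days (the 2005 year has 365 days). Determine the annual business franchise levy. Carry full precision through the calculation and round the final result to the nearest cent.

£44,099.55

1 Jan – 25 Sep 2005: 268 days at 0.4% → £5,812,000 × 0.4% × 268/365 = £17,069.7644
26 Sep – 31 Dec 2005: 97 days at 1.75% → £5,812,000 × 1.75% × 97/365 = £27,029.7808
Total = £44,099.5452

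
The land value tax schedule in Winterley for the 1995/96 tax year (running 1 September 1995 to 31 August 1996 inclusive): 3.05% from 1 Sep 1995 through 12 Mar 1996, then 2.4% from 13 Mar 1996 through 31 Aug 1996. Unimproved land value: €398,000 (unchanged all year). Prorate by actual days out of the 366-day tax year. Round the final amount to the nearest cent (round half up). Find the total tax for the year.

1 Sep 1995 – 12 Mar 1996: 194 days at 3.05% → €398,000 × 3.05% × 194/366 = €6,434.3333
13 Mar – 31 Aug 1996: 172 days at 2.4% → €398,000 × 2.4% × 172/366 = €4,488.9180
Total = €10,923.2514

€10,923.25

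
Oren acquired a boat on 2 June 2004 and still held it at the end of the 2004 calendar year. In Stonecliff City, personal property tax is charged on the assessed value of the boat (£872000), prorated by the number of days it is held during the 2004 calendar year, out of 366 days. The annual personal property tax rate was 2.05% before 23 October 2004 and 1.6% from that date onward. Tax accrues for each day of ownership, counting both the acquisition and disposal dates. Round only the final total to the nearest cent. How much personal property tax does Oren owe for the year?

£9652.75

2 June – 22 October 2004: 143 days at 2.05% → £872000 × 2.05% × 143/366 = £6984.3388
23 October – 31 December 2004: 70 days at 1.6% → £872000 × 1.6% × 70/366 = £2668.4153
Total = £9652.7541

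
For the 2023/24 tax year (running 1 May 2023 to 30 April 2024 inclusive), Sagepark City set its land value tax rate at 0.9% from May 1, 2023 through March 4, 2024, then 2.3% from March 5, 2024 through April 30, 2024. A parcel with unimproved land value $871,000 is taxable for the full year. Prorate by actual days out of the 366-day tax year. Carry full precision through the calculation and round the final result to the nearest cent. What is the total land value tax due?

May 1, 2023 – March 4, 2024: 309 days at 0.9% → $871,000 × 0.9% × 309/366 = $6,618.1721
March 5 – April 30, 2024: 57 days at 2.3% → $871,000 × 2.3% × 57/366 = $3,119.8934
Total = $9,738.0656

$9,738.07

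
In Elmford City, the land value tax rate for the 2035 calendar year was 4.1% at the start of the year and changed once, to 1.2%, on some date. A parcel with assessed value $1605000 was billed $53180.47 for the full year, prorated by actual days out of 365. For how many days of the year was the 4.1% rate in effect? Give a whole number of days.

Let d = days at the first rate; then 365 − d days at the second rate.
$1605000 × [4.1%·d + 1.2%·(365−d)] / 365 = $53180.47
Solving gives d = 266, so the new rate took effect on 24 September 2035.

266 days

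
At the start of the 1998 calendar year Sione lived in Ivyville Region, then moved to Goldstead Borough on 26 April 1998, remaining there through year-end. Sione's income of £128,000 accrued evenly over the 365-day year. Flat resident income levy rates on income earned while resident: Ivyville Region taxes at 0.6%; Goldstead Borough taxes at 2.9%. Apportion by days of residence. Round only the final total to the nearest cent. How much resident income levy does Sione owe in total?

Ivyville Region, 1 January – 25 April 1998: 115 days → £128,000 × 0.6% × 115/365 = £241.9726
Goldstead Borough, 26 April – 31 December 1998: 250 days → £128,000 × 2.9% × 250/365 = £2,542.4658
Total = £2,784.4384

£2,784.44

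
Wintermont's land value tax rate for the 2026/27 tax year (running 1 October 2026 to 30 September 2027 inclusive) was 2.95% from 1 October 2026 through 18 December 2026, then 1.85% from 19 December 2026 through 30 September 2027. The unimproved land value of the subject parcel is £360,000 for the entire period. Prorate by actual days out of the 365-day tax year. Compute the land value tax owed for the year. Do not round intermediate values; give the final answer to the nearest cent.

1 October – 18 December 2026: 79 days at 2.95% → £360,000 × 2.95% × 79/365 = £2,298.5753
19 December 2026 – 30 September 2027: 286 days at 1.85% → £360,000 × 1.85% × 286/365 = £5,218.5205
Total = £7,517.0959

£7,517.10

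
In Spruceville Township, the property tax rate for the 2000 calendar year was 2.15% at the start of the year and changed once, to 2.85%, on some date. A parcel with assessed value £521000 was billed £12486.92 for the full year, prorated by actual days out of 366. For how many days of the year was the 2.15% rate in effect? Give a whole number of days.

237 days

Let d = days at the first rate; then 366 − d days at the second rate.
£521000 × [2.15%·d + 2.85%·(366−d)] / 366 = £12486.92
Solving gives d = 237, so the new rate took effect on August 25, 2000.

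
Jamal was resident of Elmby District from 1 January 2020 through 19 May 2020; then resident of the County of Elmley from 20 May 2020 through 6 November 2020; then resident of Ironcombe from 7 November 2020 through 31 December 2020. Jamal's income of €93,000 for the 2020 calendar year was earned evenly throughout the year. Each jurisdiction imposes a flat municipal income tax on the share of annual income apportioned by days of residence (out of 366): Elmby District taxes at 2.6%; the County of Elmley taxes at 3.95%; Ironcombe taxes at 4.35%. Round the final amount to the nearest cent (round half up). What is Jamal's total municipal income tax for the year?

€3,249.16

Elmby District, 1 January – 19 May 2020: 140 days → €93,000 × 2.6% × 140/366 = €924.9180
The County of Elmley, 20 May – 6 November 2020: 171 days → €93,000 × 3.95% × 171/366 = €1,716.3074
Ironcombe, 7 November – 31 December 2020: 55 days → €93,000 × 4.35% × 55/366 = €607.9303
Total = €3,249.1557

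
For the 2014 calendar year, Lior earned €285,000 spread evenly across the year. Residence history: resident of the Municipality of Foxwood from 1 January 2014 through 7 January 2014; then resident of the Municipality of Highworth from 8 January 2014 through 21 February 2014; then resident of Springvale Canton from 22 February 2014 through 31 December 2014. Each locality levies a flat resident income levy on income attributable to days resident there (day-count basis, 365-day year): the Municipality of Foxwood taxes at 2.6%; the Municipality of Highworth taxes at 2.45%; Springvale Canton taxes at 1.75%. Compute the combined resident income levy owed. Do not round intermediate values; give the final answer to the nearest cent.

The Municipality of Foxwood, 1 January – 7 January 2014: 7 days → €285,000 × 2.6% × 7/365 = €142.1096
The Municipality of Highworth, 8 January – 21 February 2014: 45 days → €285,000 × 2.45% × 45/365 = €860.8562
Springvale Canton, 22 February – 31 December 2014: 313 days → €285,000 × 1.75% × 313/365 = €4,276.9521
Total = €5,279.9178

€5,279.92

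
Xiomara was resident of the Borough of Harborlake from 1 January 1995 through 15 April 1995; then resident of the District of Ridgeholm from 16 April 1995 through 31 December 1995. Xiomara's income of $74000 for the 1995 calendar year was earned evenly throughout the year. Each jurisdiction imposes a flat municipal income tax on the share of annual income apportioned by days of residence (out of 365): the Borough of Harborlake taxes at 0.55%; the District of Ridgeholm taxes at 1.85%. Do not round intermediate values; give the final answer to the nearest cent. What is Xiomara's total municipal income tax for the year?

The Borough of Harborlake, 1 January – 15 April 1995: 105 days → $74000 × 0.55% × 105/365 = $117.0822
The District of Ridgeholm, 16 April – 31 December 1995: 260 days → $74000 × 1.85% × 260/365 = $975.1781
Total = $1092.2603

$1092.26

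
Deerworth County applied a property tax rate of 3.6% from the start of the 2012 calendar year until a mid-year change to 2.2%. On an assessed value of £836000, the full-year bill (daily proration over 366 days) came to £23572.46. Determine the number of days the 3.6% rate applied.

Let d = days at the first rate; then 366 − d days at the second rate.
£836000 × [3.6%·d + 2.2%·(366−d)] / 366 = £23572.46
Solving gives d = 162, so the new rate took effect on 11 June 2012.

162 days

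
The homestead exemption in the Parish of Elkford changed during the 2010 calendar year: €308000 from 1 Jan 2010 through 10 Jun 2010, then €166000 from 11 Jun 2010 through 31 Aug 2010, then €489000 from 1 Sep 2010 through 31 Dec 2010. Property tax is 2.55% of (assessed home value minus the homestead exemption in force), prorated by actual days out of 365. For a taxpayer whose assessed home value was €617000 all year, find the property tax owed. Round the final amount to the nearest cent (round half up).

1 Jan – 10 Jun 2010: 161 days, exemption €308000 → (€617000 − €308000) × 2.55% × 161/365 = €3475.6151
11 Jun – 31 Aug 2010: 82 days, exemption €166000 → (€617000 − €166000) × 2.55% × 82/365 = €2583.6740
1 Sep – 31 Dec 2010: 122 days, exemption €489000 → (€617000 − €489000) × 2.55% × 122/365 = €1090.9808
Total = €7150.2699

€7150.27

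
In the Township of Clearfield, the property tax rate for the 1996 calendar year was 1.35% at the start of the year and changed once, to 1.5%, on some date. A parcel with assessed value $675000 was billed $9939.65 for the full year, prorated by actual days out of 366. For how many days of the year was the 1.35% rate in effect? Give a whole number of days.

Let d = days at the first rate; then 366 − d days at the second rate.
$675000 × [1.35%·d + 1.5%·(366−d)] / 366 = $9939.65
Solving gives d = 67, so the new rate took effect on 8 March 1996.

67 days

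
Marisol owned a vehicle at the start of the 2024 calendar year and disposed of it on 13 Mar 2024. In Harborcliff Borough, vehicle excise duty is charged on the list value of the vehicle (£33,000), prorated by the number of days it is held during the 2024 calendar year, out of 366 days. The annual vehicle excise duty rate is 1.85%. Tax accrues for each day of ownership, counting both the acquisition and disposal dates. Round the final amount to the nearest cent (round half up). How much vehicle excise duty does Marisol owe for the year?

£121.77

Days held (1 Jan – 13 Mar 2024): 73 out of 366
Tax = £33,000 × 1.85% × 73/366 = £121.7664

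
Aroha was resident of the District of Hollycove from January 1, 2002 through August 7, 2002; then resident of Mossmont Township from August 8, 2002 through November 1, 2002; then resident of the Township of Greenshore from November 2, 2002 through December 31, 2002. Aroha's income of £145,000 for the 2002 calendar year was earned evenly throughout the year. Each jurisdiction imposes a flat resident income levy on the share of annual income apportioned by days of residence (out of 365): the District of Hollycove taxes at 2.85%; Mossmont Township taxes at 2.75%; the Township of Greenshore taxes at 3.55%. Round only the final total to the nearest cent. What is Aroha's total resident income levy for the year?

The District of Hollycove, January 1 – August 7, 2002: 219 days → £145,000 × 2.85% × 219/365 = £2,479.5000
Mossmont Township, August 8 – November 1, 2002: 86 days → £145,000 × 2.75% × 86/365 = £939.5205
The Township of Greenshore, November 2 – December 31, 2002: 60 days → £145,000 × 3.55% × 60/365 = £846.1644
Total = £4,265.1849

£4,265.18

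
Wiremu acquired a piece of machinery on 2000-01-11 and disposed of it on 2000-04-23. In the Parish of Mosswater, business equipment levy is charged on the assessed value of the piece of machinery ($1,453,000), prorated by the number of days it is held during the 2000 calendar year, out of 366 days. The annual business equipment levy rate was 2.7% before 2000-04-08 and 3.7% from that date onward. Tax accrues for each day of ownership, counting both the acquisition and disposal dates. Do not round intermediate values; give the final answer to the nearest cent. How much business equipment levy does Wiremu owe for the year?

$11,782.80

2000-01-11 to 2000-04-07: 88 days at 2.7% → $1,453,000 × 2.7% × 88/366 = $9,432.5902
2000-04-08 to 2000-04-23: 16 days at 3.7% → $1,453,000 × 3.7% × 16/366 = $2,350.2077
Total = $11,782.7978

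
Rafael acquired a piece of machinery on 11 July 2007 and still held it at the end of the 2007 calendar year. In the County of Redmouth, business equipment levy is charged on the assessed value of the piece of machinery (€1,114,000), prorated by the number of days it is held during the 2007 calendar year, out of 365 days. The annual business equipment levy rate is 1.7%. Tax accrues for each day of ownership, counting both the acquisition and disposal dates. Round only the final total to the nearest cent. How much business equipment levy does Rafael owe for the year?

€9,027.98

Days held (11 July – 31 December 2007): 174 out of 365
Tax = €1,114,000 × 1.7% × 174/365 = €9,027.9781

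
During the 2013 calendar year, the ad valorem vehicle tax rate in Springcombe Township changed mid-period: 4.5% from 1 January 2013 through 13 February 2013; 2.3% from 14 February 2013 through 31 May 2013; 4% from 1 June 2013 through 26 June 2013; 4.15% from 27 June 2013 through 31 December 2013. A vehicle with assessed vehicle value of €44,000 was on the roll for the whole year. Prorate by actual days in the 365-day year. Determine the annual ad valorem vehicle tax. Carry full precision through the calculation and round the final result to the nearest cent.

1 January – 13 February 2013: 44 days at 4.5% → €44,000 × 4.5% × 44/365 = €238.6849
14 February – 31 May 2013: 107 days at 2.3% → €44,000 × 2.3% × 107/365 = €296.6685
1 June – 26 June 2013: 26 days at 4% → €44,000 × 4% × 26/365 = €125.3699
27 June – 31 December 2013: 188 days at 4.15% → €44,000 × 4.15% × 188/365 = €940.5151
Total = €1,601.2384

€1,601.24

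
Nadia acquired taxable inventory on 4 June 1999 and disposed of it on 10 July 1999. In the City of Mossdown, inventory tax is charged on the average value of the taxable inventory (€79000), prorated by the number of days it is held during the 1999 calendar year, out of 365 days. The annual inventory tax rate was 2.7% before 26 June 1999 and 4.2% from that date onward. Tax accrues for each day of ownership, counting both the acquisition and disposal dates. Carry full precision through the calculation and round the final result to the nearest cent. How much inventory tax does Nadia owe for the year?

€264.92

4 June – 25 June 1999: 22 days at 2.7% → €79000 × 2.7% × 22/365 = €128.5644
26 June – 10 July 1999: 15 days at 4.2% → €79000 × 4.2% × 15/365 = €136.3562
Total = €264.9205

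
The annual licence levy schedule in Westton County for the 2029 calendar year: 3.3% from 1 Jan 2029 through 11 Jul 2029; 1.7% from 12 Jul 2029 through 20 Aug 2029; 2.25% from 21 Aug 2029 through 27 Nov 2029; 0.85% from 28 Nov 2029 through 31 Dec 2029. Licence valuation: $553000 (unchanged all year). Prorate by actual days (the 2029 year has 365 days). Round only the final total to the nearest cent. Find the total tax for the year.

$14442.39

1 Jan – 11 Jul 2029: 192 days at 3.3% → $553000 × 3.3% × 192/365 = $9599.4740
12 Jul – 20 Aug 2029: 40 days at 1.7% → $553000 × 1.7% × 40/365 = $1030.2466
21 Aug – 27 Nov 2029: 99 days at 2.25% → $553000 × 2.25% × 99/365 = $3374.8151
28 Nov – 31 Dec 2029: 34 days at 0.85% → $553000 × 0.85% × 34/365 = $437.8548
Total = $14442.3904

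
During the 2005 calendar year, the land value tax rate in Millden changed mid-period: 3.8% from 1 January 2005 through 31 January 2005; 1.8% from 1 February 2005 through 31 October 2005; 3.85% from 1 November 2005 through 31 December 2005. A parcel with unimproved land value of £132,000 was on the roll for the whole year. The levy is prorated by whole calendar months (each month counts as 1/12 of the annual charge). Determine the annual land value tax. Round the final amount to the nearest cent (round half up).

1 January – 31 January 2005: 1 month at 3.8% → £132,000 × 3.8% × 1/12 = £418.0000
1 February – 31 October 2005: 9 months at 1.8% → £132,000 × 1.8% × 9/12 = £1,782.0000
1 November – 31 December 2005: 2 months at 3.85% → £132,000 × 3.85% × 2/12 = £847.0000
Total = £3,047.0000

£3,047.00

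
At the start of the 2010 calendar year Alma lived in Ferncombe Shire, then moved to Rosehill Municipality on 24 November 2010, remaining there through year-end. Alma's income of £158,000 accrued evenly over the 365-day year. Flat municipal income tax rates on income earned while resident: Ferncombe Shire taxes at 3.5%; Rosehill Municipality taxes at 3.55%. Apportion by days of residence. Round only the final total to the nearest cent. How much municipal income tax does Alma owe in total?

£5,538.22

Ferncombe Shire, 1 January – 23 November 2010: 327 days → £158,000 × 3.5% × 327/365 = £4,954.2740
Rosehill Municipality, 24 November – 31 December 2010: 38 days → £158,000 × 3.55% × 38/365 = £583.9507
Total = £5,538.2247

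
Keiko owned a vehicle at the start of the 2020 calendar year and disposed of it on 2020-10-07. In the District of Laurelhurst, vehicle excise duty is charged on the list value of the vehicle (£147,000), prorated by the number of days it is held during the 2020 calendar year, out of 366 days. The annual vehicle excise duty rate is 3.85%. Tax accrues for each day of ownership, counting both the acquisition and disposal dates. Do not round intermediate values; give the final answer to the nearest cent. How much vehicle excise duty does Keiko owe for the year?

Days held (2020-01-01 to 2020-10-07): 281 out of 366
Tax = £147,000 × 3.85% × 281/366 = £4,345.1352

£4,345.14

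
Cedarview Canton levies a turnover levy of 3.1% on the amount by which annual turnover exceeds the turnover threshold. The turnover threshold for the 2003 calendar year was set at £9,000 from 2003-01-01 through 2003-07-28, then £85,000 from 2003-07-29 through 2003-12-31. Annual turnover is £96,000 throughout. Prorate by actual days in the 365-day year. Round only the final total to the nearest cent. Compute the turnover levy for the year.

2003-01-01 to 2003-07-28: 209 days, exemption £9,000 → (£96,000 − £9,000) × 3.1% × 209/365 = £1,544.3096
2003-07-29 to 2003-12-31: 156 days, exemption £85,000 → (£96,000 − £85,000) × 3.1% × 156/365 = £145.7425
Total = £1,690.0521

£1,690.05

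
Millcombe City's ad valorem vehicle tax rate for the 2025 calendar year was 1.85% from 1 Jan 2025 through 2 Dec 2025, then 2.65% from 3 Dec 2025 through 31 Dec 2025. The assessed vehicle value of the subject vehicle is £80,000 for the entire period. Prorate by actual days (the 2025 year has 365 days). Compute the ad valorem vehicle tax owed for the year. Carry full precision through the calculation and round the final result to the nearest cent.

1 Jan – 2 Dec 2025: 336 days at 1.85% → £80,000 × 1.85% × 336/365 = £1,362.4110
3 Dec – 31 Dec 2025: 29 days at 2.65% → £80,000 × 2.65% × 29/365 = £168.4384
Total = £1,530.8493

£1,530.85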